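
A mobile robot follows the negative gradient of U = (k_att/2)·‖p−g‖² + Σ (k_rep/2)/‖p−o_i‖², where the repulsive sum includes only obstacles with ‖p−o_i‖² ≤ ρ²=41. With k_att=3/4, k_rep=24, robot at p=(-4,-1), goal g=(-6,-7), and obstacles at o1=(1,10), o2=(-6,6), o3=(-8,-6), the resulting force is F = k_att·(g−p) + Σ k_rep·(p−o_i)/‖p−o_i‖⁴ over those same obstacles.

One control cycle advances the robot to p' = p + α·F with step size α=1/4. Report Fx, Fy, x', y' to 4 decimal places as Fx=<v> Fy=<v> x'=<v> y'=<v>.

F_att = 3/4·(g−p) = 3/4·(-2,-6) = (-1.5000,-4.5000)
o1: d²=146 > ρ²=41 → inactive
o2: d²=53 > ρ²=41 → inactive
o3: d²=41 ≤ ρ²=41; F_rep = 24·(4,5)/41² = (0.0571,0.0714)
F = F_att + ΣF_rep = (-1.4429,-4.4286)
p' = p + 1/4·F = (-4.3607,-2.1072)

Fx=-1.4429 Fy=-4.4286 x'=-4.3607 y'=-2.1072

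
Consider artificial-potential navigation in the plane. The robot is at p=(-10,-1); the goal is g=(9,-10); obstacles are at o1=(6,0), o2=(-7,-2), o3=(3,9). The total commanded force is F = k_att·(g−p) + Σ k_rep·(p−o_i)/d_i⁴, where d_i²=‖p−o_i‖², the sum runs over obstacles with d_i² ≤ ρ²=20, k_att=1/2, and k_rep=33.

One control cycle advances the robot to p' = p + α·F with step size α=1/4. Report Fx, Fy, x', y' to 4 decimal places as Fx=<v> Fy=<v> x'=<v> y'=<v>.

F_att = 1/2·(g−p) = 1/2·(19,-9) = (9.5000,-4.5000)
o1: d²=257 > ρ²=20 → inactive
o2: d²=10 ≤ ρ²=20; F_rep = 33·(-3,1)/10² = (-0.9900,0.3300)
o3: d²=269 > ρ²=20 → inactive
F = F_att + ΣF_rep = (8.5100,-4.1700)
p' = p + 1/4·F = (-7.8725,-2.0425)

Fx=8.5100 Fy=-4.1700 x'=-7.8725 y'=-2.0425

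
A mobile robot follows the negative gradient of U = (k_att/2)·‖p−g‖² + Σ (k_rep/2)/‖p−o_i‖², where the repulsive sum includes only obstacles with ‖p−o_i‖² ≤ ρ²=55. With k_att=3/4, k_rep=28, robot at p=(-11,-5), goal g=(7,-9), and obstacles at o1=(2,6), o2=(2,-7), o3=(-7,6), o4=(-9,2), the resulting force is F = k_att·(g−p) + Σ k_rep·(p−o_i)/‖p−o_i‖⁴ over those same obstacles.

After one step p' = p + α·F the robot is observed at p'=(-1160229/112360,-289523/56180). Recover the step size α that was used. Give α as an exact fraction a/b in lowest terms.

F_att = 3/4·(g−p) = 3/4·(18,-4) = (13.5000,-3.0000)
o1: d²=290 > ρ²=55 → inactive
o2: d²=173 > ρ²=55 → inactive
o3: d²=137 > ρ²=55 → inactive
o4: d²=53 ≤ ρ²=55; F_rep = 28·(-2,-7)/53² = (-0.0199,-0.0698)
F = F_att + ΣF_rep = (13.4801,-3.0698)
Δp = p'−p = (0.6740,-0.1535); α = Δx/Fx = (75731/112360) / (75731/5618) = 1/20
check: Δy/Fy = (-8623/56180) / (-8623/2809) = 1/20 ✓

α = 1/20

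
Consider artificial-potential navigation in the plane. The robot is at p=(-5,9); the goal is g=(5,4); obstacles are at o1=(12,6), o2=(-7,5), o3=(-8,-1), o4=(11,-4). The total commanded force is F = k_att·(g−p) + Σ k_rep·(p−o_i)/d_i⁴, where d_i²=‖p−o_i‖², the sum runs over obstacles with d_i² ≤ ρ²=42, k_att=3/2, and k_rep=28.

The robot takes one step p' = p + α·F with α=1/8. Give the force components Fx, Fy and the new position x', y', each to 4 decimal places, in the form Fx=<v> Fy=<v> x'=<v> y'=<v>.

Fx=15.1400 Fy=-7.2200 x'=-3.1075 y'=8.0975

F_att = 3/2·(g−p) = 3/2·(10,-5) = (15.0000,-7.5000)
o1: d²=298 > ρ²=42 → inactive
o2: d²=20 ≤ ρ²=42; F_rep = 28·(2,4)/20² = (0.1400,0.2800)
o3: d²=109 > ρ²=42 → inactive
o4: d²=425 > ρ²=42 → inactive
F = F_att + ΣF_rep = (15.1400,-7.2200)
p' = p + 1/8·F = (-3.1075,8.0975)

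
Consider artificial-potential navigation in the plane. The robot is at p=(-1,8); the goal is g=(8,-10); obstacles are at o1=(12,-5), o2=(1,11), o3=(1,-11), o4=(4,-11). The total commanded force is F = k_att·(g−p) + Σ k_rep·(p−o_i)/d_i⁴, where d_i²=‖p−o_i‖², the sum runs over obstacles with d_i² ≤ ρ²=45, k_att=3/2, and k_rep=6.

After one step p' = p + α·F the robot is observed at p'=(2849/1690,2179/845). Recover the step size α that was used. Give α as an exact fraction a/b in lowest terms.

F_att = 3/2·(g−p) = 3/2·(9,-18) = (13.5000,-27.0000)
o1: d²=338 > ρ²=45 → inactive
o2: d²=13 ≤ ρ²=45; F_rep = 6·(-2,-3)/13² = (-0.0710,-0.1065)
o3: d²=365 > ρ²=45 → inactive
o4: d²=386 > ρ²=45 → inactive
F = F_att + ΣF_rep = (13.4290,-27.1065)
Δp = p'−p = (2.6858,-5.4213); α = Δx/Fx = (4539/1690) / (4539/338) = 1/5
check: Δy/Fy = (-4581/845) / (-4581/169) = 1/5 ✓

α = 1/5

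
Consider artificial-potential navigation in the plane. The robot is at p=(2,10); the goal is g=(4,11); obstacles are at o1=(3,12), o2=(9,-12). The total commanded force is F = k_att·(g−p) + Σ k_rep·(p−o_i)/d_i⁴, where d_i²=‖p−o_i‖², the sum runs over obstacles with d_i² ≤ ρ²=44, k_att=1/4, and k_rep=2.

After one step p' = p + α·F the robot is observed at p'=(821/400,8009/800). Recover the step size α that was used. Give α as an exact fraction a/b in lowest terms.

F_att = 1/4·(g−p) = 1/4·(2,1) = (0.5000,0.2500)
o1: d²=5 ≤ ρ²=44; F_rep = 2·(-1,-2)/5² = (-0.0800,-0.1600)
o2: d²=533 > ρ²=44 → inactive
F = F_att + ΣF_rep = (0.4200,0.0900)
Δp = p'−p = (0.0525,0.0112); α = Δx/Fx = (21/400) / (21/50) = 1/8
check: Δy/Fy = (9/800) / (9/100) = 1/8 ✓

α = 1/8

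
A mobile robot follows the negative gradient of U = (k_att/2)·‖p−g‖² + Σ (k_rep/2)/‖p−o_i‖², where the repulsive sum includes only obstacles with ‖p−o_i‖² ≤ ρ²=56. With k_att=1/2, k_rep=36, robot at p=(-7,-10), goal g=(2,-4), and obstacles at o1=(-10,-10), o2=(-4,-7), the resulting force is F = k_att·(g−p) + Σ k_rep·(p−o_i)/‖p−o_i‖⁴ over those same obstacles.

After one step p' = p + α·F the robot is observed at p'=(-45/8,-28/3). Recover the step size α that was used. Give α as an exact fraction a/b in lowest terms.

F_att = 1/2·(g−p) = 1/2·(9,6) = (4.5000,3.0000)
o1: d²=9 ≤ ρ²=56; F_rep = 36·(3,0)/9² = (1.3333,0.0000)
o2: d²=18 ≤ ρ²=56; F_rep = 36·(-3,-3)/18² = (-0.3333,-0.3333)
F = F_att + ΣF_rep = (5.5000,2.6667)
Δp = p'−p = (1.3750,0.6667); α = Δx/Fx = (11/8) / (11/2) = 1/4
check: Δy/Fy = (2/3) / (8/3) = 1/4 ✓

α = 1/4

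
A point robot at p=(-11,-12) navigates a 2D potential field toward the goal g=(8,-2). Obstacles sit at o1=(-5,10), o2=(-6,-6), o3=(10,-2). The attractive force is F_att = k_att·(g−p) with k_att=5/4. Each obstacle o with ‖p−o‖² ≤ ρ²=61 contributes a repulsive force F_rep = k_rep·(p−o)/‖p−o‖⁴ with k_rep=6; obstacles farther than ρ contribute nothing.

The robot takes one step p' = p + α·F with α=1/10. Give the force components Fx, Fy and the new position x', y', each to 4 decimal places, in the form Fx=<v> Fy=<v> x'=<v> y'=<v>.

F_att = 5/4·(g−p) = 5/4·(19,10) = (23.7500,12.5000)
o1: d²=520 > ρ²=61 → inactive
o2: d²=61 ≤ ρ²=61; F_rep = 6·(-5,-6)/61² = (-0.0081,-0.0097)
o3: d²=541 > ρ²=61 → inactive
F = F_att + ΣF_rep = (23.7419,12.4903)
p' = p + 1/10·F = (-8.6258,-10.7510)

Fx=23.7419 Fy=12.4903 x'=-8.6258 y'=-10.7510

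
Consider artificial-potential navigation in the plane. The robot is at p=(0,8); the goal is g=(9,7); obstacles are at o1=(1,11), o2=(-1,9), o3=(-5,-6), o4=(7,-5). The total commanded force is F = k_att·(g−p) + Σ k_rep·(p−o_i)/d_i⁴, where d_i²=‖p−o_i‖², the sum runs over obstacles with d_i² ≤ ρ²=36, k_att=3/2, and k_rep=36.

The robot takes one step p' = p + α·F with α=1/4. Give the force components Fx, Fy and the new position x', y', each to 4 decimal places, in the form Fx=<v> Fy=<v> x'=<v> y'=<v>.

F_att = 3/2·(g−p) = 3/2·(9,-1) = (13.5000,-1.5000)
o1: d²=10 ≤ ρ²=36; F_rep = 36·(-1,-3)/10² = (-0.3600,-1.0800)
o2: d²=2 ≤ ρ²=36; F_rep = 36·(1,-1)/2² = (9.0000,-9.0000)
o3: d²=221 > ρ²=36 → inactive
o4: d²=218 > ρ²=36 → inactive
F = F_att + ΣF_rep = (22.1400,-11.5800)
p' = p + 1/4·F = (5.5350,5.1050)

Fx=22.1400 Fy=-11.5800 x'=5.5350 y'=5.1050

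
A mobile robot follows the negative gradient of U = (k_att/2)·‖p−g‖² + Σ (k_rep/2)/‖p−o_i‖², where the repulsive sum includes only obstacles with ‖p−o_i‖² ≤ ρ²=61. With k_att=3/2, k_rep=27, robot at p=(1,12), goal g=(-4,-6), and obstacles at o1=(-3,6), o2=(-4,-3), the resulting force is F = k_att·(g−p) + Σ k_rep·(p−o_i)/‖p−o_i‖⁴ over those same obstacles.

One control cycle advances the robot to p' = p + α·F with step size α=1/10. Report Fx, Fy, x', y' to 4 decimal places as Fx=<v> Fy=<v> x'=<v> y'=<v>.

Fx=-7.4601 Fy=-26.9401 x'=0.2540 y'=9.3060

F_att = 3/2·(g−p) = 3/2·(-5,-18) = (-7.5000,-27.0000)
o1: d²=52 ≤ ρ²=61; F_rep = 27·(4,6)/52² = (0.0399,0.0599)
o2: d²=250 > ρ²=61 → inactive
F = F_att + ΣF_rep = (-7.4601,-26.9401)
p' = p + 1/10·F = (0.2540,9.3060)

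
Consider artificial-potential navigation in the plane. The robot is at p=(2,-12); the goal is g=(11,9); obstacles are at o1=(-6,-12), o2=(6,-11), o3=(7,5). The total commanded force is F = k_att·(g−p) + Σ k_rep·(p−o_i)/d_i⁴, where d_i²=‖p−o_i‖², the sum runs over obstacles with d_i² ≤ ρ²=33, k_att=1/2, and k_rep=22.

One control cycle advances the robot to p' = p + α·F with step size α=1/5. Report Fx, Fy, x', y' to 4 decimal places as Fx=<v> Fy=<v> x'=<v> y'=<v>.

F_att = 1/2·(g−p) = 1/2·(9,21) = (4.5000,10.5000)
o1: d²=64 > ρ²=33 → inactive
o2: d²=17 ≤ ρ²=33; F_rep = 22·(-4,-1)/17² = (-0.3045,-0.0761)
o3: d²=314 > ρ²=33 → inactive
F = F_att + ΣF_rep = (4.1955,10.4239)
p' = p + 1/5·F = (2.8391,-9.9152)

Fx=4.1955 Fy=10.4239 x'=2.8391 y'=-9.9152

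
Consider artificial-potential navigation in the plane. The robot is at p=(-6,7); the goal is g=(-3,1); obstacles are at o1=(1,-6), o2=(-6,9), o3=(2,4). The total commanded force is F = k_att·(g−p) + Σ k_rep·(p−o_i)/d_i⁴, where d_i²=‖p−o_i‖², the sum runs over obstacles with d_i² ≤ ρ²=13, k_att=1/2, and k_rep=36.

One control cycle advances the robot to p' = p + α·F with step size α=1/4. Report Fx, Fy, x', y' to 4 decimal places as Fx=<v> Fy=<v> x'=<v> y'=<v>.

F_att = 1/2·(g−p) = 1/2·(3,-6) = (1.5000,-3.0000)
o1: d²=218 > ρ²=13 → inactive
o2: d²=4 ≤ ρ²=13; F_rep = 36·(0,-2)/4² = (0.0000,-4.5000)
o3: d²=73 > ρ²=13 → inactive
F = F_att + ΣF_rep = (1.5000,-7.5000)
p' = p + 1/4·F = (-5.6250,5.1250)

Fx=1.5000 Fy=-7.5000 x'=-5.6250 y'=5.1250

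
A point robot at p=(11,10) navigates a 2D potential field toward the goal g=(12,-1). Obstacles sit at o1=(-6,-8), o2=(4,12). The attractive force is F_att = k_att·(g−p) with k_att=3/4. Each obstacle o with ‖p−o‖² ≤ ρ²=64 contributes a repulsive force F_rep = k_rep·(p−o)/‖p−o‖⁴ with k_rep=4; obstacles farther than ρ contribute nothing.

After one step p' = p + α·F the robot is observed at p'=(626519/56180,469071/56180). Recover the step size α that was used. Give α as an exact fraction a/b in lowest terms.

α = 1/5

F_att = 3/4·(g−p) = 3/4·(1,-11) = (0.7500,-8.2500)
o1: d²=613 > ρ²=64 → inactive
o2: d²=53 ≤ ρ²=64; F_rep = 4·(7,-2)/53² = (0.0100,-0.0028)
F = F_att + ΣF_rep = (0.7600,-8.2528)
Δp = p'−p = (0.1520,-1.6506); α = Δx/Fx = (8539/56180) / (8539/11236) = 1/5
check: Δy/Fy = (-92729/56180) / (-92729/11236) = 1/5 ✓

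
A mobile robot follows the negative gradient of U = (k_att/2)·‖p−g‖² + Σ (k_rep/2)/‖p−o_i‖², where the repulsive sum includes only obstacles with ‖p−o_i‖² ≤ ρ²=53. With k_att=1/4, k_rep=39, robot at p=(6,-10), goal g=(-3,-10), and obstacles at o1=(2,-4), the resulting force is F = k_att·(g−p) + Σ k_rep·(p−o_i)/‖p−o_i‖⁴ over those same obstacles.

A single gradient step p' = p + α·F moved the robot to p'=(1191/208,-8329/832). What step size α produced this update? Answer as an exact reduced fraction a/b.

F_att = 1/4·(g−p) = 1/4·(-9,0) = (-2.2500,0.0000)
o1: d²=52 ≤ ρ²=53; F_rep = 39·(4,-6)/52² = (0.0577,-0.0865)
F = F_att + ΣF_rep = (-2.1923,-0.0865)
Δp = p'−p = (-0.2740,-0.0108); α = Δx/Fx = (-57/208) / (-57/26) = 1/8
check: Δy/Fy = (-9/832) / (-9/104) = 1/8 ✓

α = 1/8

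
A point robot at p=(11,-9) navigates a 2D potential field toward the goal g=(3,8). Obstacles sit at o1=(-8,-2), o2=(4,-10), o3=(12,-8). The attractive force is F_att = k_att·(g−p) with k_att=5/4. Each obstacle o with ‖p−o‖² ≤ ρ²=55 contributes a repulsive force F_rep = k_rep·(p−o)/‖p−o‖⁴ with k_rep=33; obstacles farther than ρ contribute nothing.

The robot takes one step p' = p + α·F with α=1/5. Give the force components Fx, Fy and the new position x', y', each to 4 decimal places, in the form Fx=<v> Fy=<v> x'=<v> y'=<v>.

Fx=-18.1576 Fy=13.0132 x'=7.3685 y'=-6.3974

F_att = 5/4·(g−p) = 5/4·(-8,17) = (-10.0000,21.2500)
o1: d²=410 > ρ²=55 → inactive
o2: d²=50 ≤ ρ²=55; F_rep = 33·(7,1)/50² = (0.0924,0.0132)
o3: d²=2 ≤ ρ²=55; F_rep = 33·(-1,-1)/2² = (-8.2500,-8.2500)
F = F_att + ΣF_rep = (-18.1576,13.0132)
p' = p + 1/5·F = (7.3685,-6.3974)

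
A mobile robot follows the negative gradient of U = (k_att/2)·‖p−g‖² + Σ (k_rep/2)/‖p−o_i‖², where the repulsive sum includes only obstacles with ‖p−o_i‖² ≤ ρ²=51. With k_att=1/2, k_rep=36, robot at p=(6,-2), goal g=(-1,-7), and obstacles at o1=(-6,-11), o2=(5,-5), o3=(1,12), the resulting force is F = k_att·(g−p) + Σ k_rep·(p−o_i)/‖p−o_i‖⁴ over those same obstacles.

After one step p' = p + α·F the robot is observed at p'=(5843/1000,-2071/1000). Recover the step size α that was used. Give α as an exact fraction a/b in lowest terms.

F_att = 1/2·(g−p) = 1/2·(-7,-5) = (-3.5000,-2.5000)
o1: d²=225 > ρ²=51 → inactive
o2: d²=10 ≤ ρ²=51; F_rep = 36·(1,3)/10² = (0.3600,1.0800)
o3: d²=221 > ρ²=51 → inactive
F = F_att + ΣF_rep = (-3.1400,-1.4200)
Δp = p'−p = (-0.1570,-0.0710); α = Δx/Fx = (-157/1000) / (-157/50) = 1/20
check: Δy/Fy = (-71/1000) / (-71/50) = 1/20 ✓

α = 1/20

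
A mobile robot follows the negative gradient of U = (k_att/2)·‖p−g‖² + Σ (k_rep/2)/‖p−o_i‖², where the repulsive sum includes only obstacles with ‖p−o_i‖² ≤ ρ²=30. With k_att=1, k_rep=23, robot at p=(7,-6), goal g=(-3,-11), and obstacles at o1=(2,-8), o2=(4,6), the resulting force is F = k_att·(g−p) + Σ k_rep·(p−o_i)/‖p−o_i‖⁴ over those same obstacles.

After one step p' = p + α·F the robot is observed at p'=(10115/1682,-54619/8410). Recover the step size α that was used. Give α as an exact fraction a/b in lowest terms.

F_att = 1·(g−p) = 1·(-10,-5) = (-10.0000,-5.0000)
o1: d²=29 ≤ ρ²=30; F_rep = 23·(5,2)/29² = (0.1367,0.0547)
o2: d²=153 > ρ²=30 → inactive
F = F_att + ΣF_rep = (-9.8633,-4.9453)
Δp = p'−p = (-0.9863,-0.4945); α = Δx/Fx = (-1659/1682) / (-8295/841) = 1/10
check: Δy/Fy = (-4159/8410) / (-4159/841) = 1/10 ✓

α = 1/10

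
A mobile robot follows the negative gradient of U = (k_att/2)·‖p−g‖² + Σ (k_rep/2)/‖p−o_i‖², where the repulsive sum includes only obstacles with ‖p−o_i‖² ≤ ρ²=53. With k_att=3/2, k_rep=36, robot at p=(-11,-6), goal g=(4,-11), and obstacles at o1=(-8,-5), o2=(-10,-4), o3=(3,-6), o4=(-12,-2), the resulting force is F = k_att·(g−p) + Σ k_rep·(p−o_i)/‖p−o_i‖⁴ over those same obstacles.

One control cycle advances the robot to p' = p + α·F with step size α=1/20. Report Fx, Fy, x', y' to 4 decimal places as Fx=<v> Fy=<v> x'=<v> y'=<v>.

Fx=20.1046 Fy=-11.2383 x'=-9.9948 y'=-6.5619

F_att = 3/2·(g−p) = 3/2·(15,-5) = (22.5000,-7.5000)
o1: d²=10 ≤ ρ²=53; F_rep = 36·(-3,-1)/10² = (-1.0800,-0.3600)
o2: d²=5 ≤ ρ²=53; F_rep = 36·(-1,-2)/5² = (-1.4400,-2.8800)
o3: d²=196 > ρ²=53 → inactive
o4: d²=17 ≤ ρ²=53; F_rep = 36·(1,-4)/17² = (0.1246,-0.4983)
F = F_att + ΣF_rep = (20.1046,-11.2383)
p' = p + 1/20·F = (-9.9948,-6.5619)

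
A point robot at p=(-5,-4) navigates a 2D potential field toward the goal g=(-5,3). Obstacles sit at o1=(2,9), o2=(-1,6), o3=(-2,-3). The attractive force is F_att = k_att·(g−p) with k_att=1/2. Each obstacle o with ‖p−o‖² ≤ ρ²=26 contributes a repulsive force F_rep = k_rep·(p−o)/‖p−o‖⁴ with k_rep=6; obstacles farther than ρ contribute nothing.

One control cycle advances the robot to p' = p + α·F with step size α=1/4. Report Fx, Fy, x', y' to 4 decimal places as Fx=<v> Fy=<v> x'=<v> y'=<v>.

Fx=-0.1800 Fy=3.4400 x'=-5.0450 y'=-3.1400

F_att = 1/2·(g−p) = 1/2·(0,7) = (0.0000,3.5000)
o1: d²=218 > ρ²=26 → inactive
o2: d²=116 > ρ²=26 → inactive
o3: d²=10 ≤ ρ²=26; F_rep = 6·(-3,-1)/10² = (-0.1800,-0.0600)
F = F_att + ΣF_rep = (-0.1800,3.4400)
p' = p + 1/4·F = (-5.0450,-3.1400)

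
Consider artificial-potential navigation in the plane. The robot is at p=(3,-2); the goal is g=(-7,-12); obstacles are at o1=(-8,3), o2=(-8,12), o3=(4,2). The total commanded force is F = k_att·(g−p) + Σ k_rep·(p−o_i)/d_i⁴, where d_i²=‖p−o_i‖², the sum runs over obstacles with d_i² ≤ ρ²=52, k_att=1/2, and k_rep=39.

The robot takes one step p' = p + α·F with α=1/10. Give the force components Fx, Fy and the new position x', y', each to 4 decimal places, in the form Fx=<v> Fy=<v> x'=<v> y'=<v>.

Fx=-5.1349 Fy=-5.5398 x'=2.4865 y'=-2.5540

F_att = 1/2·(g−p) = 1/2·(-10,-10) = (-5.0000,-5.0000)
o1: d²=146 > ρ²=52 → inactive
o2: d²=317 > ρ²=52 → inactive
o3: d²=17 ≤ ρ²=52; F_rep = 39·(-1,-4)/17² = (-0.1349,-0.5398)
F = F_att + ΣF_rep = (-5.1349,-5.5398)
p' = p + 1/10·F = (2.4865,-2.5540)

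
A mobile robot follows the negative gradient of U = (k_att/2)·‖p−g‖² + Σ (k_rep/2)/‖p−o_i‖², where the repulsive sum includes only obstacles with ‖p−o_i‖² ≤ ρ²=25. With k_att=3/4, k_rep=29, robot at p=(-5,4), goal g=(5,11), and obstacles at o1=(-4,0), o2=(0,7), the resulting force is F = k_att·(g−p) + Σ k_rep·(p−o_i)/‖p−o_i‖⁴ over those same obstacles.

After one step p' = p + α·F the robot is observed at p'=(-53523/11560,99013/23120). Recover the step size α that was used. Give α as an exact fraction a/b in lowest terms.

F_att = 3/4·(g−p) = 3/4·(10,7) = (7.5000,5.2500)
o1: d²=17 ≤ ρ²=25; F_rep = 29·(-1,4)/17² = (-0.1003,0.4014)
o2: d²=34 > ρ²=25 → inactive
F = F_att + ΣF_rep = (7.3997,5.6514)
Δp = p'−p = (0.3700,0.2826); α = Δx/Fx = (4277/11560) / (4277/578) = 1/20
check: Δy/Fy = (6533/23120) / (6533/1156) = 1/20 ✓

α = 1/20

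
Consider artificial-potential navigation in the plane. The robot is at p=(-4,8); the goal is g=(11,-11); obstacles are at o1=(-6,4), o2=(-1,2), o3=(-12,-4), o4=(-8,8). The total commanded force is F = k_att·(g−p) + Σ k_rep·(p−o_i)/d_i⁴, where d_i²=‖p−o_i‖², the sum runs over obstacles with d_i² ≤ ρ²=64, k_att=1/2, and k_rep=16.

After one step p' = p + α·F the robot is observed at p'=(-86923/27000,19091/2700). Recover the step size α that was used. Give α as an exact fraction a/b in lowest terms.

α = 1/10

F_att = 1/2·(g−p) = 1/2·(15,-19) = (7.5000,-9.5000)
o1: d²=20 ≤ ρ²=64; F_rep = 16·(2,4)/20² = (0.0800,0.1600)
o2: d²=45 ≤ ρ²=64; F_rep = 16·(-3,6)/45² = (-0.0237,0.0474)
o3: d²=208 > ρ²=64 → inactive
o4: d²=16 ≤ ρ²=64; F_rep = 16·(4,0)/16² = (0.2500,0.0000)
F = F_att + ΣF_rep = (7.8063,-9.2926)
Δp = p'−p = (0.7806,-0.9293); α = Δx/Fx = (21077/27000) / (21077/2700) = 1/10
check: Δy/Fy = (-2509/2700) / (-2509/270) = 1/10 ✓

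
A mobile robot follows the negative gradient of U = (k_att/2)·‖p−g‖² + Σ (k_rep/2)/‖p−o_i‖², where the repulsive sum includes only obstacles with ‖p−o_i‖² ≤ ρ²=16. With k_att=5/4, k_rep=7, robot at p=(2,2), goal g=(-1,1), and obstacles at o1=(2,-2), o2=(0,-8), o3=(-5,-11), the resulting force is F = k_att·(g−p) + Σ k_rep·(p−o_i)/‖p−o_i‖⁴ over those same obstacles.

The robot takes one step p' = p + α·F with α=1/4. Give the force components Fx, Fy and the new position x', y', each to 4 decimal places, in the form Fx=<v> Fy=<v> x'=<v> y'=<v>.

F_att = 5/4·(g−p) = 5/4·(-3,-1) = (-3.7500,-1.2500)
o1: d²=16 ≤ ρ²=16; F_rep = 7·(0,4)/16² = (0.0000,0.1094)
o2: d²=104 > ρ²=16 → inactive
o3: d²=218 > ρ²=16 → inactive
F = F_att + ΣF_rep = (-3.7500,-1.1406)
p' = p + 1/4·F = (1.0625,1.7148)

Fx=-3.7500 Fy=-1.1406 x'=1.0625 y'=1.7148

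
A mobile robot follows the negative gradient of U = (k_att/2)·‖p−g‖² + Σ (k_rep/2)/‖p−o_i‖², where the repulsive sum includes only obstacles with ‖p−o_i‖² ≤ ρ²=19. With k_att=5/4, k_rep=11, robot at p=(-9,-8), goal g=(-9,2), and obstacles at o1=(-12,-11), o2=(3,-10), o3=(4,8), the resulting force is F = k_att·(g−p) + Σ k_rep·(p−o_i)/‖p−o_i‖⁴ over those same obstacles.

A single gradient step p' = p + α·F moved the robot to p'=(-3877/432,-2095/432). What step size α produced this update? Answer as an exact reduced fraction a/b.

α = 1/4

F_att = 5/4·(g−p) = 5/4·(0,10) = (0.0000,12.5000)
o1: d²=18 ≤ ρ²=19; F_rep = 11·(3,3)/18² = (0.1019,0.1019)
o2: d²=148 > ρ²=19 → inactive
o3: d²=425 > ρ²=19 → inactive
F = F_att + ΣF_rep = (0.1019,12.6019)
Δp = p'−p = (0.0255,3.1505); α = Δx/Fx = (11/432) / (11/108) = 1/4
check: Δy/Fy = (1361/432) / (1361/108) = 1/4 ✓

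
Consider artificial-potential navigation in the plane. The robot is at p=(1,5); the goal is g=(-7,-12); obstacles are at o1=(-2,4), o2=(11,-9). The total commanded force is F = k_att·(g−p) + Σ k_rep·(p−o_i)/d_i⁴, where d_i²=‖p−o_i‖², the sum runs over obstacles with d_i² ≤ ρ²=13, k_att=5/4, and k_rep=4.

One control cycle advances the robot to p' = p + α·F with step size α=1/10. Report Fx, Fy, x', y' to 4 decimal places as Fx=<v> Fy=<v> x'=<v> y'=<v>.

Fx=-9.8800 Fy=-21.2100 x'=0.0120 y'=2.8790

F_att = 5/4·(g−p) = 5/4·(-8,-17) = (-10.0000,-21.2500)
o1: d²=10 ≤ ρ²=13; F_rep = 4·(3,1)/10² = (0.1200,0.0400)
o2: d²=296 > ρ²=13 → inactive
F = F_att + ΣF_rep = (-9.8800,-21.2100)
p' = p + 1/10·F = (0.0120,2.8790)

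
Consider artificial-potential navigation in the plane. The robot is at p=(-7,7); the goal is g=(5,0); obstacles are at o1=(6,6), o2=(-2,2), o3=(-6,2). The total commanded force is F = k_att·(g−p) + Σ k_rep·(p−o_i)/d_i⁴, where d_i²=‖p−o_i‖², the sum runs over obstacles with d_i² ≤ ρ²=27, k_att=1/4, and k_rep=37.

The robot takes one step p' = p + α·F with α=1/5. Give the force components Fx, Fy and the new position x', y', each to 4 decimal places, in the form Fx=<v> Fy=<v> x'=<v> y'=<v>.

F_att = 1/4·(g−p) = 1/4·(12,-7) = (3.0000,-1.7500)
o1: d²=170 > ρ²=27 → inactive
o2: d²=50 > ρ²=27 → inactive
o3: d²=26 ≤ ρ²=27; F_rep = 37·(-1,5)/26² = (-0.0547,0.2737)
F = F_att + ΣF_rep = (2.9453,-1.4763)
p' = p + 1/5·F = (-6.4109,6.7047)

Fx=2.9453 Fy=-1.4763 x'=-6.4109 y'=6.7047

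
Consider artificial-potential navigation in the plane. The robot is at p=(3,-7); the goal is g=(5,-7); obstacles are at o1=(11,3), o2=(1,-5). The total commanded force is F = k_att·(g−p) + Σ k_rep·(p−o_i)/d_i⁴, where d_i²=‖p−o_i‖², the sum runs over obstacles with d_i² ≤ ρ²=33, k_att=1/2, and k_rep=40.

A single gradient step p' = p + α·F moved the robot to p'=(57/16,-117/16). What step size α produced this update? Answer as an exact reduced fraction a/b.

α = 1/4

F_att = 1/2·(g−p) = 1/2·(2,0) = (1.0000,0.0000)
o1: d²=164 > ρ²=33 → inactive
o2: d²=8 ≤ ρ²=33; F_rep = 40·(2,-2)/8² = (1.2500,-1.2500)
F = F_att + ΣF_rep = (2.2500,-1.2500)
Δp = p'−p = (0.5625,-0.3125); α = Δx/Fx = (9/16) / (9/4) = 1/4
check: Δy/Fy = (-5/16) / (-5/4) = 1/4 ✓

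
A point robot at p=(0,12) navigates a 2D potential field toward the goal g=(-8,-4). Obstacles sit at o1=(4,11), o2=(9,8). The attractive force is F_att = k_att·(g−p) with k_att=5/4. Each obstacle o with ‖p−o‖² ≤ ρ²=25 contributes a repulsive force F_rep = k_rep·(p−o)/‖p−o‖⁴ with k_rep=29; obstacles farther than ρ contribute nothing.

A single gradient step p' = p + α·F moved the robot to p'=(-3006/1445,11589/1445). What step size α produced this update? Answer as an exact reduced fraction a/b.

α = 1/5

F_att = 5/4·(g−p) = 5/4·(-8,-16) = (-10.0000,-20.0000)
o1: d²=17 ≤ ρ²=25; F_rep = 29·(-4,1)/17² = (-0.4014,0.1003)
o2: d²=97 > ρ²=25 → inactive
F = F_att + ΣF_rep = (-10.4014,-19.8997)
Δp = p'−p = (-2.0803,-3.9799); α = Δx/Fx = (-3006/1445) / (-3006/289) = 1/5
check: Δy/Fy = (-5751/1445) / (-5751/289) = 1/5 ✓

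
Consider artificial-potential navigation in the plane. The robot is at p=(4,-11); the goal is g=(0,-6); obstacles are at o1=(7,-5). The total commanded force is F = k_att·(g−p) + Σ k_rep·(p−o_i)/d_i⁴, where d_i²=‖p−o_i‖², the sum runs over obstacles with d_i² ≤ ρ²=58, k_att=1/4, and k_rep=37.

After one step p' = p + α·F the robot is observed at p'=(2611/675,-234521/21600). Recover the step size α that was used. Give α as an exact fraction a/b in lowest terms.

α = 1/8

F_att = 1/4·(g−p) = 1/4·(-4,5) = (-1.0000,1.2500)
o1: d²=45 ≤ ρ²=58; F_rep = 37·(-3,-6)/45² = (-0.0548,-0.1096)
F = F_att + ΣF_rep = (-1.0548,1.1404)
Δp = p'−p = (-0.1319,0.1425); α = Δx/Fx = (-89/675) / (-712/675) = 1/8
check: Δy/Fy = (3079/21600) / (3079/2700) = 1/8 ✓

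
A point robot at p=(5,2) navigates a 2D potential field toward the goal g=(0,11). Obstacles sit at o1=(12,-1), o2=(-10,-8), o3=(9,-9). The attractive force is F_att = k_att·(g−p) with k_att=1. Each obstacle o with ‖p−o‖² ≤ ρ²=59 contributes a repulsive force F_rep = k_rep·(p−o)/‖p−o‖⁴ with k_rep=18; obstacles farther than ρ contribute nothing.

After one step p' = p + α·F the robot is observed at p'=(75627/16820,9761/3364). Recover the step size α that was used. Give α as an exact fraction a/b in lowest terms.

F_att = 1·(g−p) = 1·(-5,9) = (-5.0000,9.0000)
o1: d²=58 ≤ ρ²=59; F_rep = 18·(-7,3)/58² = (-0.0375,0.0161)
o2: d²=325 > ρ²=59 → inactive
o3: d²=137 > ρ²=59 → inactive
F = F_att + ΣF_rep = (-5.0375,9.0161)
Δp = p'−p = (-0.5037,0.9016); α = Δx/Fx = (-8473/16820) / (-8473/1682) = 1/10
check: Δy/Fy = (3033/3364) / (15165/1682) = 1/10 ✓

α = 1/10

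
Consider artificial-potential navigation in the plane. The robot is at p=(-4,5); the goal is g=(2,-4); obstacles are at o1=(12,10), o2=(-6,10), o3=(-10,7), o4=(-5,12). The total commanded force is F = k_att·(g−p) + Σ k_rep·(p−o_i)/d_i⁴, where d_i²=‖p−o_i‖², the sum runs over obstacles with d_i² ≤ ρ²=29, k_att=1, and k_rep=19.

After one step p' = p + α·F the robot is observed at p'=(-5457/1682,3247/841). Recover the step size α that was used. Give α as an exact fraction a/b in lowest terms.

F_att = 1·(g−p) = 1·(6,-9) = (6.0000,-9.0000)
o1: d²=281 > ρ²=29 → inactive
o2: d²=29 ≤ ρ²=29; F_rep = 19·(2,-5)/29² = (0.0452,-0.1130)
o3: d²=40 > ρ²=29 → inactive
o4: d²=50 > ρ²=29 → inactive
F = F_att + ΣF_rep = (6.0452,-9.1130)
Δp = p'−p = (0.7556,-1.1391); α = Δx/Fx = (1271/1682) / (5084/841) = 1/8
check: Δy/Fy = (-958/841) / (-7664/841) = 1/8 ✓

α = 1/8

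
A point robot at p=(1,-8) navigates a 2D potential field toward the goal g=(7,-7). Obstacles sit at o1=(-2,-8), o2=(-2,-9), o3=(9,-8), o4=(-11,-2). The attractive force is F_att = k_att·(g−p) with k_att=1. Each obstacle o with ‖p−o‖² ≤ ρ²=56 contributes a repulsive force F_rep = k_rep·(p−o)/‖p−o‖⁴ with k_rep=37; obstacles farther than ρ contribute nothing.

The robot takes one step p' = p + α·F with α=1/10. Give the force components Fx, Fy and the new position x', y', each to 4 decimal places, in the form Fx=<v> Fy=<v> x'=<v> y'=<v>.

Fx=8.4804 Fy=1.3700 x'=1.8480 y'=-7.8630

F_att = 1·(g−p) = 1·(6,1) = (6.0000,1.0000)
o1: d²=9 ≤ ρ²=56; F_rep = 37·(3,0)/9² = (1.3704,0.0000)
o2: d²=10 ≤ ρ²=56; F_rep = 37·(3,1)/10² = (1.1100,0.3700)
o3: d²=64 > ρ²=56 → inactive
o4: d²=180 > ρ²=56 → inactive
F = F_att + ΣF_rep = (8.4804,1.3700)
p' = p + 1/10·F = (1.8480,-7.8630)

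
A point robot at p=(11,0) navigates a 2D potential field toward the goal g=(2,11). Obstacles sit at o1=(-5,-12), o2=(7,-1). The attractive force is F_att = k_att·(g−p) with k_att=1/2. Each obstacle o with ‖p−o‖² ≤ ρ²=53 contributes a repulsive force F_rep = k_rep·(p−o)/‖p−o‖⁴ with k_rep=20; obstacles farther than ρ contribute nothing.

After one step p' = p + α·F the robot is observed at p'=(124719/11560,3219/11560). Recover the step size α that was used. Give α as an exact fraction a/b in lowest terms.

α = 1/20

F_att = 1/2·(g−p) = 1/2·(-9,11) = (-4.5000,5.5000)
o1: d²=400 > ρ²=53 → inactive
o2: d²=17 ≤ ρ²=53; F_rep = 20·(4,1)/17² = (0.2768,0.0692)
F = F_att + ΣF_rep = (-4.2232,5.5692)
Δp = p'−p = (-0.2112,0.2785); α = Δx/Fx = (-2441/11560) / (-2441/578) = 1/20
check: Δy/Fy = (3219/11560) / (3219/578) = 1/20 ✓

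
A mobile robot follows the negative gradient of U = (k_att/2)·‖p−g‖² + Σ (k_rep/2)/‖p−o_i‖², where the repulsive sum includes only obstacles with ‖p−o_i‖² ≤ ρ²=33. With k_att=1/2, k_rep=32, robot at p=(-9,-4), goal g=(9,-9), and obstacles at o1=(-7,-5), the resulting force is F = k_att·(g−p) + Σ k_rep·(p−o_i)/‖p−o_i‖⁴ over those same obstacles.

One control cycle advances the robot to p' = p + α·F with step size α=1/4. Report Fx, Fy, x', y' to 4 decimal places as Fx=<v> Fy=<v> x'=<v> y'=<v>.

Fx=6.4400 Fy=-1.2200 x'=-7.3900 y'=-4.3050

F_att = 1/2·(g−p) = 1/2·(18,-5) = (9.0000,-2.5000)
o1: d²=5 ≤ ρ²=33; F_rep = 32·(-2,1)/5² = (-2.5600,1.2800)
F = F_att + ΣF_rep = (6.4400,-1.2200)
p' = p + 1/4·F = (-7.3900,-4.3050)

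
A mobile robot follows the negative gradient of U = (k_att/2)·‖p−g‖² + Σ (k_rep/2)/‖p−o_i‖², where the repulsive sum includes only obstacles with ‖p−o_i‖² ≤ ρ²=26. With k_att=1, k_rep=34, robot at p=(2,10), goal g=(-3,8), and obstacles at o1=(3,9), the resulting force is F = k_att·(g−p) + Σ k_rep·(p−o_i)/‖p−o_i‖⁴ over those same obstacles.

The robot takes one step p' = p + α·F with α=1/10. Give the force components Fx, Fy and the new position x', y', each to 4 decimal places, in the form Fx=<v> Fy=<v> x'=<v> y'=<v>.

F_att = 1·(g−p) = 1·(-5,-2) = (-5.0000,-2.0000)
o1: d²=2 ≤ ρ²=26; F_rep = 34·(-1,1)/2² = (-8.5000,8.5000)
F = F_att + ΣF_rep = (-13.5000,6.5000)
p' = p + 1/10·F = (0.6500,10.6500)

Fx=-13.5000 Fy=6.5000 x'=0.6500 y'=10.6500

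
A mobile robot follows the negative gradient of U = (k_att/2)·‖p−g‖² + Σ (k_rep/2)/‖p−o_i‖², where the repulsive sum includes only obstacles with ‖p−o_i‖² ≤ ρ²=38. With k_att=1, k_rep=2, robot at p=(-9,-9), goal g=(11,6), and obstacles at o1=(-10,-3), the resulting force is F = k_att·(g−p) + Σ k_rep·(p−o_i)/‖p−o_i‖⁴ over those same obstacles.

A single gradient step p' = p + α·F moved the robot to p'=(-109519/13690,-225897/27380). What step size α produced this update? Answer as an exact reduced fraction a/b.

F_att = 1·(g−p) = 1·(20,15) = (20.0000,15.0000)
o1: d²=37 ≤ ρ²=38; F_rep = 2·(1,-6)/37² = (0.0015,-0.0088)
F = F_att + ΣF_rep = (20.0015,14.9912)
Δp = p'−p = (1.0001,0.7496); α = Δx/Fx = (13691/13690) / (27382/1369) = 1/20
check: Δy/Fy = (20523/27380) / (20523/1369) = 1/20 ✓

α = 1/20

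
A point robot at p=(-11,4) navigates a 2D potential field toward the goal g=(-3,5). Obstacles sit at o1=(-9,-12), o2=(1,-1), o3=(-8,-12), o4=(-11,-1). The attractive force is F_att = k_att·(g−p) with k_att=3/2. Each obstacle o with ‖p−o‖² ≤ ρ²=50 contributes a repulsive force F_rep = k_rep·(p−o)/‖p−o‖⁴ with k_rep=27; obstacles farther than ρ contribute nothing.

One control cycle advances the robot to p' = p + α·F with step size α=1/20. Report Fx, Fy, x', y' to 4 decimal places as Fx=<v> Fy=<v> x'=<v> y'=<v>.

Fx=12.0000 Fy=1.7160 x'=-10.4000 y'=4.0858

F_att = 3/2·(g−p) = 3/2·(8,1) = (12.0000,1.5000)
o1: d²=260 > ρ²=50 → inactive
o2: d²=169 > ρ²=50 → inactive
o3: d²=265 > ρ²=50 → inactive
o4: d²=25 ≤ ρ²=50; F_rep = 27·(0,5)/25² = (0.0000,0.2160)
F = F_att + ΣF_rep = (12.0000,1.7160)
p' = p + 1/20·F = (-10.4000,4.0858)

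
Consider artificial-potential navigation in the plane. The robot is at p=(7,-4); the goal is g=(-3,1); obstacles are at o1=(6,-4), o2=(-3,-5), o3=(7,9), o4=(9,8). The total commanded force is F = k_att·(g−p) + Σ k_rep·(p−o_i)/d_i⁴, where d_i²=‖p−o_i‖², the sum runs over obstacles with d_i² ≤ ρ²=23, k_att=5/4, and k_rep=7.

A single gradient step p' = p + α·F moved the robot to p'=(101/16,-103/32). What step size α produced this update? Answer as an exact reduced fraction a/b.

F_att = 5/4·(g−p) = 5/4·(-10,5) = (-12.5000,6.2500)
o1: d²=1 ≤ ρ²=23; F_rep = 7·(1,0)/1² = (7.0000,0.0000)
o2: d²=101 > ρ²=23 → inactive
o3: d²=169 > ρ²=23 → inactive
o4: d²=148 > ρ²=23 → inactive
F = F_att + ΣF_rep = (-5.5000,6.2500)
Δp = p'−p = (-0.6875,0.7812); α = Δx/Fx = (-11/16) / (-11/2) = 1/8
check: Δy/Fy = (25/32) / (25/4) = 1/8 ✓

α = 1/8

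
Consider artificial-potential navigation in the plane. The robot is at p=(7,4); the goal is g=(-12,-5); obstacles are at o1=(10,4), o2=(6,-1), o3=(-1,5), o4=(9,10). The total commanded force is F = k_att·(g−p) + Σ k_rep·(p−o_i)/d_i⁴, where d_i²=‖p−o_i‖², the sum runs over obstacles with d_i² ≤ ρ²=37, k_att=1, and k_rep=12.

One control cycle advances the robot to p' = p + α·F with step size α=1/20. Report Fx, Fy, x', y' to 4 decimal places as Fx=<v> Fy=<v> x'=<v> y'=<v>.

F_att = 1·(g−p) = 1·(-19,-9) = (-19.0000,-9.0000)
o1: d²=9 ≤ ρ²=37; F_rep = 12·(-3,0)/9² = (-0.4444,0.0000)
o2: d²=26 ≤ ρ²=37; F_rep = 12·(1,5)/26² = (0.0178,0.0888)
o3: d²=65 > ρ²=37 → inactive
o4: d²=40 > ρ²=37 → inactive
F = F_att + ΣF_rep = (-19.4267,-8.9112)
p' = p + 1/20·F = (6.0287,3.5544)

Fx=-19.4267 Fy=-8.9112 x'=6.0287 y'=3.5544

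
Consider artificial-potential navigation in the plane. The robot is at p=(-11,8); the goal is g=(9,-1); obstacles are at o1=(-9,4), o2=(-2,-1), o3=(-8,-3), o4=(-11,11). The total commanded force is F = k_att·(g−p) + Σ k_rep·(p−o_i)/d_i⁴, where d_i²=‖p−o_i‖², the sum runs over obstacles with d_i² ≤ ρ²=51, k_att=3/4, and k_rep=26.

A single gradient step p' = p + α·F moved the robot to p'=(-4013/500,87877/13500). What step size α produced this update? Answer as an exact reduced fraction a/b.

F_att = 3/4·(g−p) = 3/4·(20,-9) = (15.0000,-6.7500)
o1: d²=20 ≤ ρ²=51; F_rep = 26·(-2,4)/20² = (-0.1300,0.2600)
o2: d²=162 > ρ²=51 → inactive
o3: d²=130 > ρ²=51 → inactive
o4: d²=9 ≤ ρ²=51; F_rep = 26·(0,-3)/9² = (0.0000,-0.9630)
F = F_att + ΣF_rep = (14.8700,-7.4530)
Δp = p'−p = (2.9740,-1.4906); α = Δx/Fx = (1487/500) / (1487/100) = 1/5
check: Δy/Fy = (-20123/13500) / (-20123/2700) = 1/5 ✓

α = 1/5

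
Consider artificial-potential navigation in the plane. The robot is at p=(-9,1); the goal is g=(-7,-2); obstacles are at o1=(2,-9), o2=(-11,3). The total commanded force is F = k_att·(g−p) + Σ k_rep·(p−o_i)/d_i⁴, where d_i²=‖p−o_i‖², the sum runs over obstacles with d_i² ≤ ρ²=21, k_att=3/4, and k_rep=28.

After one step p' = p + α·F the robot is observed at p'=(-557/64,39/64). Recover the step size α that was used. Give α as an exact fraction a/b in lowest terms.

α = 1/8

F_att = 3/4·(g−p) = 3/4·(2,-3) = (1.5000,-2.2500)
o1: d²=221 > ρ²=21 → inactive
o2: d²=8 ≤ ρ²=21; F_rep = 28·(2,-2)/8² = (0.8750,-0.8750)
F = F_att + ΣF_rep = (2.3750,-3.1250)
Δp = p'−p = (0.2969,-0.3906); α = Δx/Fx = (19/64) / (19/8) = 1/8
check: Δy/Fy = (-25/64) / (-25/8) = 1/8 ✓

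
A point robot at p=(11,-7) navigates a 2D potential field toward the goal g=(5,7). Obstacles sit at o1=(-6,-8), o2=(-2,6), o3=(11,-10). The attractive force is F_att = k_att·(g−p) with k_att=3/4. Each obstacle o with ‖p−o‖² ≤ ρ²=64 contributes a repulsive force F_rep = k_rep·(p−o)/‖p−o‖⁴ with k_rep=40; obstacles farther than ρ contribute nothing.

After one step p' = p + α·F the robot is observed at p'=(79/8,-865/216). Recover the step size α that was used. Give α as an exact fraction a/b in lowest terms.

α = 1/4

F_att = 3/4·(g−p) = 3/4·(-6,14) = (-4.5000,10.5000)
o1: d²=290 > ρ²=64 → inactive
o2: d²=338 > ρ²=64 → inactive
o3: d²=9 ≤ ρ²=64; F_rep = 40·(0,3)/9² = (0.0000,1.4815)
F = F_att + ΣF_rep = (-4.5000,11.9815)
Δp = p'−p = (-1.1250,2.9954); α = Δx/Fx = (-9/8) / (-9/2) = 1/4
check: Δy/Fy = (647/216) / (647/54) = 1/4 ✓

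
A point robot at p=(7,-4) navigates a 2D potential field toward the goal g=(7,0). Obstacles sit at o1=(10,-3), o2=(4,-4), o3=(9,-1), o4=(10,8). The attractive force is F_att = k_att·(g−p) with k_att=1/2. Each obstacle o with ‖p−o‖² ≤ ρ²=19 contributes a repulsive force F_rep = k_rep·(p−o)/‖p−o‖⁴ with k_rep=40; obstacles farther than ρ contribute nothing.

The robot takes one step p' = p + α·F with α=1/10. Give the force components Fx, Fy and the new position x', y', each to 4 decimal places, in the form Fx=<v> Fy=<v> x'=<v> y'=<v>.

Fx=-0.1919 Fy=0.8899 x'=6.9808 y'=-3.9110

F_att = 1/2·(g−p) = 1/2·(0,4) = (0.0000,2.0000)
o1: d²=10 ≤ ρ²=19; F_rep = 40·(-3,-1)/10² = (-1.2000,-0.4000)
o2: d²=9 ≤ ρ²=19; F_rep = 40·(3,0)/9² = (1.4815,0.0000)
o3: d²=13 ≤ ρ²=19; F_rep = 40·(-2,-3)/13² = (-0.4734,-0.7101)
o4: d²=153 > ρ²=19 → inactive
F = F_att + ΣF_rep = (-0.1919,0.8899)
p' = p + 1/10·F = (6.9808,-3.9110)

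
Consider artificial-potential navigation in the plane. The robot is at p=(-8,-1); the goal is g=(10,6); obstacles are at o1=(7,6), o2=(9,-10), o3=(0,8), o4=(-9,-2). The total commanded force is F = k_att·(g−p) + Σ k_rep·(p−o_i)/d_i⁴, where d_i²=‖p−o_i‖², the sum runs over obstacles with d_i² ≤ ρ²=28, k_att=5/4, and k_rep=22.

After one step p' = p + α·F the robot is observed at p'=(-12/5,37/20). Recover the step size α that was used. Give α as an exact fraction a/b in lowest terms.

α = 1/5

F_att = 5/4·(g−p) = 5/4·(18,7) = (22.5000,8.7500)
o1: d²=274 > ρ²=28 → inactive
o2: d²=370 > ρ²=28 → inactive
o3: d²=145 > ρ²=28 → inactive
o4: d²=2 ≤ ρ²=28; F_rep = 22·(1,1)/2² = (5.5000,5.5000)
F = F_att + ΣF_rep = (28.0000,14.2500)
Δp = p'−p = (5.6000,2.8500); α = Δx/Fx = (28/5) / (28) = 1/5
check: Δy/Fy = (57/20) / (57/4) = 1/5 ✓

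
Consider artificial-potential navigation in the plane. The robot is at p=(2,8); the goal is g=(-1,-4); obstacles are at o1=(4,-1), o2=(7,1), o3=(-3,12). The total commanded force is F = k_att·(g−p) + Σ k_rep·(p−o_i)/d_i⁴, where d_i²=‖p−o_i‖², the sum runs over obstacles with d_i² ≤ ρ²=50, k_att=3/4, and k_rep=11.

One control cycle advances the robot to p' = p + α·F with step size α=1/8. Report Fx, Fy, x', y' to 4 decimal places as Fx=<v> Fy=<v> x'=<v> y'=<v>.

F_att = 3/4·(g−p) = 3/4·(-3,-12) = (-2.2500,-9.0000)
o1: d²=85 > ρ²=50 → inactive
o2: d²=74 > ρ²=50 → inactive
o3: d²=41 ≤ ρ²=50; F_rep = 11·(5,-4)/41² = (0.0327,-0.0262)
F = F_att + ΣF_rep = (-2.2173,-9.0262)
p' = p + 1/8·F = (1.7228,6.8717)

Fx=-2.2173 Fy=-9.0262 x'=1.7228 y'=6.8717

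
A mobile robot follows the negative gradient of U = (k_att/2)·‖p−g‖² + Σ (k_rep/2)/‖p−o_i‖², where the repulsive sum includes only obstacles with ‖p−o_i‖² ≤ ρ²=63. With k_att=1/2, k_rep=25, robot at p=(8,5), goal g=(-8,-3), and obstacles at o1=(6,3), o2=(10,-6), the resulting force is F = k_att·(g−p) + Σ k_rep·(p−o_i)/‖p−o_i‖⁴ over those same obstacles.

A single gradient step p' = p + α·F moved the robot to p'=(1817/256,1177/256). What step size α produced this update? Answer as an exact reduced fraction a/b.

F_att = 1/2·(g−p) = 1/2·(-16,-8) = (-8.0000,-4.0000)
o1: d²=8 ≤ ρ²=63; F_rep = 25·(2,2)/8² = (0.7812,0.7812)
o2: d²=125 > ρ²=63 → inactive
F = F_att + ΣF_rep = (-7.2188,-3.2188)
Δp = p'−p = (-0.9023,-0.4023); α = Δx/Fx = (-231/256) / (-231/32) = 1/8
check: Δy/Fy = (-103/256) / (-103/32) = 1/8 ✓

α = 1/8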